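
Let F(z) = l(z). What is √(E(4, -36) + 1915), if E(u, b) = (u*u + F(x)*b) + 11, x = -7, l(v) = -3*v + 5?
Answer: √1006 ≈ 31.717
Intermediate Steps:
l(v) = 5 - 3*v
F(z) = 5 - 3*z
E(u, b) = 11 + u² + 26*b (E(u, b) = (u*u + (5 - 3*(-7))*b) + 11 = (u² + (5 + 21)*b) + 11 = (u² + 26*b) + 11 = 11 + u² + 26*b)
√(E(4, -36) + 1915) = √((11 + 4² + 26*(-36)) + 1915) = √((11 + 16 - 936) + 1915) = √(-909 + 1915) = √1006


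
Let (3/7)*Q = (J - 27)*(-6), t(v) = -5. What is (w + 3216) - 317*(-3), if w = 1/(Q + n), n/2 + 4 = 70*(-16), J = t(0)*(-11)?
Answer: 11000879/2640 ≈ 4167.0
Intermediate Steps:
J = 55 (J = -5*(-11) = 55)
n = -2248 (n = -8 + 2*(70*(-16)) = -8 + 2*(-1120) = -8 - 2240 = -2248)
Q = -392 (Q = 7*((55 - 27)*(-6))/3 = 7*(28*(-6))/3 = (7/3)*(-168) = -392)
w = -1/2640 (w = 1/(-392 - 2248) = 1/(-2640) = -1/2640 ≈ -0.00037879)
(w + 3216) - 317*(-3) = (-1/2640 + 3216) - 317*(-3) = 8490239/2640 + 951 = 11000879/2640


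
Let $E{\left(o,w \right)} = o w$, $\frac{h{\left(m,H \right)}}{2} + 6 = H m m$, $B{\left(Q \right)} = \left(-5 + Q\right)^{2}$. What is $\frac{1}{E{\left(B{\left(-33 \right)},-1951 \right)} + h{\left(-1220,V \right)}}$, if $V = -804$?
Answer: $- \frac{1}{2396164456} \approx -4.1733 \cdot 10^{-10}$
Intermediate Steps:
$h{\left(m,H \right)} = -12 + 2 H m^{2}$ ($h{\left(m,H \right)} = -12 + 2 H m m = -12 + 2 H m^{2}$)
$\frac{1}{E{\left(B{\left(-33 \right)},-1951 \right)} + h{\left(-1220,V \right)}} = \frac{1}{\left(-5 - 33\right)^{2} \left(-1951\right) + \left(-12 + 2 \left(-804\right) \left(-1220\right)^{2}\right)} = \frac{1}{\left(-38\right)^{2} \left(-1951\right) + \left(-12 + 2 \left(-804\right) 1488400\right)} = \frac{1}{1444 \left(-1951\right) - 2393347212} = \frac{1}{-2817244 - 2393347212} = \frac{1}{-2396164456} = - \frac{1}{2396164456}$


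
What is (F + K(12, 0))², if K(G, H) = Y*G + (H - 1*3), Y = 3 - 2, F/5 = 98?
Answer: 249001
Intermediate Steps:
F = 490 (F = 5*98 = 490)
Y = 1
K(G, H) = -3 + G + H (K(G, H) = 1*G + (H - 1*3) = G + (H - 3) = G + (-3 + H) = -3 + G + H)
(F + K(12, 0))² = (490 + (-3 + 12 + 0))² = (490 + 9)² = 499² = 249001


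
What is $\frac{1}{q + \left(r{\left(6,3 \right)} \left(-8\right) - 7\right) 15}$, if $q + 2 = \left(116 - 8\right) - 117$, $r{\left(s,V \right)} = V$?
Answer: $- \frac{1}{476} \approx -0.0021008$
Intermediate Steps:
$q = -11$ ($q = -2 + \left(\left(116 - 8\right) - 117\right) = -2 + \left(108 - 117\right) = -2 - 9 = -11$)
$\frac{1}{q + \left(r{\left(6,3 \right)} \left(-8\right) - 7\right) 15} = \frac{1}{-11 + \left(3 \left(-8\right) - 7\right) 15} = \frac{1}{-11 + \left(-24 - 7\right) 15} = \frac{1}{-11 - 465} = \frac{1}{-476} = - \frac{1}{476}$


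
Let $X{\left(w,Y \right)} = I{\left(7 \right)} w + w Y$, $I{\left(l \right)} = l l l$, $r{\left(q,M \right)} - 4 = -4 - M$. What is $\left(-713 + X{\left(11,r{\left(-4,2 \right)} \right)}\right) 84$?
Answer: $255192$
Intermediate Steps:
$r{\left(q,M \right)} = - M$ ($r{\left(q,M \right)} = 4 - \left(4 + M\right) = - M$)
$I{\left(l \right)} = l^{3}$ ($I{\left(l \right)} = l^{2} l = l^{3}$)
$X{\left(w,Y \right)} = 343 w + Y w$ ($X{\left(w,Y \right)} = 7^{3} w + w Y = 343 w + Y w$)
$\left(-713 + X{\left(11,r{\left(-4,2 \right)} \right)}\right) 84 = \left(-713 + 11 \left(343 - 2\right)\right) 84 = \left(-713 + 11 \cdot 341\right) 84 = \left(-713 + 3751\right) 84 = 3038 \cdot 84 = 255192$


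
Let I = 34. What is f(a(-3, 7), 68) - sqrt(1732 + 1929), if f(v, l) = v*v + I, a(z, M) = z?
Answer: 43 - sqrt(3661) ≈ -17.506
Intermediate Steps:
f(v, l) = 34 + v**2 (f(v, l) = v*v + 34 = v**2 + 34 = 34 + v**2)
f(a(-3, 7), 68) - sqrt(1732 + 1929) = (34 + (-3)**2) - sqrt(1732 + 1929) = (34 + 9) - sqrt(3661) = 43 - sqrt(3661)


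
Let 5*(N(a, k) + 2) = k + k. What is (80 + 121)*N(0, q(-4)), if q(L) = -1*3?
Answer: -3216/5 ≈ -643.20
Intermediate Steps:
q(L) = -3
N(a, k) = -2 + 2*k/5 (N(a, k) = -2 + (k + k)/5 = -2 + (2*k)/5 = -2 + 2*k/5)
(80 + 121)*N(0, q(-4)) = (80 + 121)*(-2 + (⅖)*(-3)) = 201*(-2 - 6/5) = 201*(-16/5) = -3216/5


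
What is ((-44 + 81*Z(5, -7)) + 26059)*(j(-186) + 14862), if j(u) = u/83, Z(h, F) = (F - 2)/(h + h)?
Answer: 31995948456/83 ≈ 3.8549e+8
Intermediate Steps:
Z(h, F) = (-2 + F)/(2*h) (Z(h, F) = (-2 + F)/((2*h)) = (-2 + F)*(1/(2*h)) = (-2 + F)/(2*h))
j(u) = u/83 (j(u) = u*(1/83) = u/83)
((-44 + 81*Z(5, -7)) + 26059)*(j(-186) + 14862) = ((-44 + 81*((½)*(-2 - 7)/5)) + 26059)*((1/83)*(-186) + 14862) = ((-44 + 81*((½)*(⅕)*(-9))) + 26059)*(-186/83 + 14862) = ((-44 + 81*(-9/10)) + 26059)*(1233360/83) = ((-44 - 729/10) + 26059)*(1233360/83) = (-1169/10 + 26059)*(1233360/83) = (259421/10)*(1233360/83) = 31995948456/83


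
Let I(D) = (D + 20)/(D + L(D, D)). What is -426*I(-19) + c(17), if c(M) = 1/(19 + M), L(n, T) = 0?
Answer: 15355/684 ≈ 22.449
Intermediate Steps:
I(D) = (20 + D)/D (I(D) = (D + 20)/(D + 0) = (20 + D)/D)
-426*I(-19) + c(17) = -426*(20 - 19)/(-19) + 1/(19 + 17) = -(-426)/19 + 1/36 = -426*(-1/19) + 1/36 = 426/19 + 1/36 = 15355/684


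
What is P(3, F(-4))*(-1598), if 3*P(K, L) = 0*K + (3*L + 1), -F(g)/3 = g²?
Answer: 228514/3 ≈ 76171.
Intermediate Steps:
F(g) = -3*g²
P(K, L) = ⅓ + L (P(K, L) = (0*K + (3*L + 1))/3 = (0 + (1 + 3*L))/3 = (1 + 3*L)/3 = ⅓ + L)
P(3, F(-4))*(-1598) = (⅓ - 3*(-4)²)*(-1598) = (⅓ - 3*16)*(-1598) = (⅓ - 48)*(-1598) = -143/3*(-1598) = 228514/3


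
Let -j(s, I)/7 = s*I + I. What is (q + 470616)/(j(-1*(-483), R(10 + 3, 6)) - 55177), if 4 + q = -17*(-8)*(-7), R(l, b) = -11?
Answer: -469660/17909 ≈ -26.225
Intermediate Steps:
q = -956 (q = -4 - 17*(-8)*(-7) = -4 + 136*(-7) = -4 - 952 = -956)
j(s, I) = -7*I - 7*I*s (j(s, I) = -7*(s*I + I) = -7*(I*s + I) = -7*(I + I*s) = -7*I - 7*I*s)
(q + 470616)/(j(-1*(-483), R(10 + 3, 6)) - 55177) = (-956 + 470616)/(-7*(-11)*(1 - 1*(-483)) - 55177) = 469660/(-7*(-11)*(1 + 483) - 55177) = 469660/(-7*(-11)*484 - 55177) = 469660/(37268 - 55177) = 469660/(-17909) = 469660*(-1/17909) = -469660/17909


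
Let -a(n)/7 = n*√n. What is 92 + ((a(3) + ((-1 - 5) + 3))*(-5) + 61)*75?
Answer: 5792 + 7875*√3 ≈ 19432.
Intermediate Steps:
a(n) = -7*n^(3/2) (a(n) = -7*n*√n = -7*n^(3/2))
92 + ((a(3) + ((-1 - 5) + 3))*(-5) + 61)*75 = 92 + ((-21*√3 + ((-1 - 5) + 3))*(-5) + 61)*75 = 92 + ((-21*√3 + (-6 + 3))*(-5) + 61)*75 = 92 + ((-21*√3 - 3)*(-5) + 61)*75 = 92 + ((-3 - 21*√3)*(-5) + 61)*75 = 92 + ((15 + 105*√3) + 61)*75 = 92 + (76 + 105*√3)*75 = 92 + (5700 + 7875*√3) = 5792 + 7875*√3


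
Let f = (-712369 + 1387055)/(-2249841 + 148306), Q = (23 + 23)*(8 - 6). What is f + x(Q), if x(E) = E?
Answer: 192666534/2101535 ≈ 91.679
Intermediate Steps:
Q = 92 (Q = 46*2 = 92)
f = -674686/2101535 (f = 674686/(-2101535) = 674686*(-1/2101535) = -674686/2101535 ≈ -0.32104)
f + x(Q) = -674686/2101535 + 92 = 192666534/2101535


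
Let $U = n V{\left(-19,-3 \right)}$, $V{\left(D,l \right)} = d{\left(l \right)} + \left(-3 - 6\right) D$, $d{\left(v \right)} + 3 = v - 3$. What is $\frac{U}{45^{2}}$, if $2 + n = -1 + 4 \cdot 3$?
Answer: $\frac{18}{25} \approx 0.72$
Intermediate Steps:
$d{\left(v \right)} = -6 + v$ ($d{\left(v \right)} = -3 + \left(v - 3\right) = -3 + \left(-3 + v\right) = -6 + v$)
$n = 9$ ($n = -2 + \left(-1 + 4 \cdot 3\right) = -2 + \left(-1 + 12\right) = -2 + 11 = 9$)
$V{\left(D,l \right)} = -6 + l - 9 D$ ($V{\left(D,l \right)} = \left(-6 + l\right) + \left(-3 - 6\right) D = \left(-6 + l\right) - 9 D = -6 + l - 9 D$)
$U = 1458$ ($U = 9 \left(-6 - 3 - -171\right) = 9 \left(-6 - 3 + 171\right) = 9 \cdot 162 = 1458$)
$\frac{U}{45^{2}} = \frac{1458}{45^{2}} = \frac{1458}{2025} = 1458 \cdot \frac{1}{2025} = \frac{18}{25}$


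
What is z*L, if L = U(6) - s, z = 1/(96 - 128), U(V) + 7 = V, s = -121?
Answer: -15/4 ≈ -3.7500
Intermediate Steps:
U(V) = -7 + V
z = -1/32 (z = 1/(-32) = -1/32 ≈ -0.031250)
L = 120 (L = (-7 + 6) - 1*(-121) = -1 + 121 = 120)
z*L = -1/32*120 = -15/4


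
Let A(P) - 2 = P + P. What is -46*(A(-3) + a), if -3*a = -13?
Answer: -46/3 ≈ -15.333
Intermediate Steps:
a = 13/3 (a = -⅓*(-13) = 13/3 ≈ 4.3333)
A(P) = 2 + 2*P (A(P) = 2 + (P + P) = 2 + 2*P)
-46*(A(-3) + a) = -46*((2 + 2*(-3)) + 13/3) = -46*((2 - 6) + 13/3) = -46*(-4 + 13/3) = -46*⅓ = -46/3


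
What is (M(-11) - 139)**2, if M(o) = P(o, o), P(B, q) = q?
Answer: 22500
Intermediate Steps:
M(o) = o
(M(-11) - 139)**2 = (-11 - 139)**2 = (-150)**2 = 22500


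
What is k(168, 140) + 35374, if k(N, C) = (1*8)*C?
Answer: 36494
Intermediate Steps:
k(N, C) = 8*C
k(168, 140) + 35374 = 8*140 + 35374 = 1120 + 35374 = 36494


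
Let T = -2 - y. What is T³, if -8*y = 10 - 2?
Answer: -1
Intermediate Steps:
y = -1 (y = -(10 - 2)/8 = -⅛*8 = -1)
T = -1 (T = -2 - 1*(-1) = -2 + 1 = -1)
T³ = (-1)³ = -1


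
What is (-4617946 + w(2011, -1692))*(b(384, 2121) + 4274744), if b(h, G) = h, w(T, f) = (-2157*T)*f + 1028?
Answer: 31357282241247248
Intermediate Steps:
w(T, f) = 1028 - 2157*T*f (w(T, f) = -2157*T*f + 1028 = 1028 - 2157*T*f)
(-4617946 + w(2011, -1692))*(b(384, 2121) + 4274744) = (-4617946 + (1028 - 2157*2011*(-1692)))*(384 + 4274744) = (-4617946 + (1028 + 7339434084))*4275128 = (-4617946 + 7339435112)*4275128 = 7334817166*4275128 = 31357282241247248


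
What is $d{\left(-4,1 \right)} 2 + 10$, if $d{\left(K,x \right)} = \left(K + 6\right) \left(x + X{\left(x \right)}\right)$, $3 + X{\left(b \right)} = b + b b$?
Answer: $10$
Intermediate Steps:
$X{\left(b \right)} = -3 + b + b^{2}$ ($X{\left(b \right)} = -3 + \left(b + b b\right) = -3 + \left(b + b^{2}\right) = -3 + b + b^{2}$)
$d{\left(K,x \right)} = \left(6 + K\right) \left(-3 + x^{2} + 2 x\right)$ ($d{\left(K,x \right)} = \left(K + 6\right) \left(x + \left(-3 + x + x^{2}\right)\right) = \left(6 + K\right) \left(-3 + x^{2} + 2 x\right)$)
$d{\left(-4,1 \right)} 2 + 10 = \left(-18 + 6 \cdot 1^{2} + 12 \cdot 1 - 4 - 4 \left(-3 + 1 + 1^{2}\right)\right) 2 + 10 = \left(-18 + 6 \cdot 1 + 12 - 4 - 4 \left(-3 + 1 + 1\right)\right) 2 + 10 = \left(-18 + 6 + 12 - 4 - -4\right) 2 + 10 = \left(-18 + 6 + 12 - 4 + 4\right) 2 + 10 = 0 \cdot 2 + 10 = 0 + 10 = 10$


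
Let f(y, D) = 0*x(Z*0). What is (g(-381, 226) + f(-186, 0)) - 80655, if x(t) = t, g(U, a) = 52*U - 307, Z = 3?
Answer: -100774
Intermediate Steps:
g(U, a) = -307 + 52*U
f(y, D) = 0 (f(y, D) = 0*(3*0) = 0*0 = 0)
(g(-381, 226) + f(-186, 0)) - 80655 = ((-307 + 52*(-381)) + 0) - 80655 = ((-307 - 19812) + 0) - 80655 = (-20119 + 0) - 80655 = -20119 - 80655 = -100774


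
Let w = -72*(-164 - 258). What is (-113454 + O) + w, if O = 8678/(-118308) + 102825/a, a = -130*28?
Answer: -1789277722321/21532056 ≈ -83098.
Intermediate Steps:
w = 30384 (w = -72*(-422) = 30384)
a = -3640
O = -609830401/21532056 (O = 8678/(-118308) + 102825/(-3640) = 8678*(-1/118308) + 102825*(-1/3640) = -4339/59154 - 20565/728 = -609830401/21532056 ≈ -28.322)
(-113454 + O) + w = (-113454 - 609830401/21532056) + 30384 = -2443507711825/21532056 + 30384 = -1789277722321/21532056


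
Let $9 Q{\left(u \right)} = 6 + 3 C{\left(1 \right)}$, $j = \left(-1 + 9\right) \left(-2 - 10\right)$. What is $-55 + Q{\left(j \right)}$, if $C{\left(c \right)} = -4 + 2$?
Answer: $-55$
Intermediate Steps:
$C{\left(c \right)} = -2$
$j = -96$ ($j = 8 \left(-12\right) = -96$)
$Q{\left(u \right)} = 0$ ($Q{\left(u \right)} = \frac{6 + 3 \left(-2\right)}{9} = \frac{6 - 6}{9} = \frac{1}{9} \cdot 0 = 0$)
$-55 + Q{\left(j \right)} = -55 + 0 = -55$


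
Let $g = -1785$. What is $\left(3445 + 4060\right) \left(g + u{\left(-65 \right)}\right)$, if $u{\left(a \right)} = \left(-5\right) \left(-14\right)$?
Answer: $-12871075$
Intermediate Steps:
$u{\left(a \right)} = 70$
$\left(3445 + 4060\right) \left(g + u{\left(-65 \right)}\right) = \left(3445 + 4060\right) \left(-1785 + 70\right) = 7505 \left(-1715\right) = -12871075$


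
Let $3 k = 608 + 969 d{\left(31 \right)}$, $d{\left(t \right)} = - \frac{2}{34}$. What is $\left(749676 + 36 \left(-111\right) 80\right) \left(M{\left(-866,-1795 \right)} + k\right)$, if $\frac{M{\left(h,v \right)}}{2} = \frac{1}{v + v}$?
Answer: $\frac{141761367944}{1795} \approx 7.8976 \cdot 10^{7}$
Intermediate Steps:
$d{\left(t \right)} = - \frac{1}{17}$ ($d{\left(t \right)} = \left(-2\right) \frac{1}{34} = - \frac{1}{17}$)
$M{\left(h,v \right)} = \frac{1}{v}$ ($M{\left(h,v \right)} = \frac{2}{v + v} = \frac{2}{2 v} = 2 \frac{1}{2 v} = \frac{1}{v}$)
$k = \frac{551}{3}$ ($k = \frac{608 + 969 \left(- \frac{1}{17}\right)}{3} = \frac{608 - 57}{3} = \frac{1}{3} \cdot 551 = \frac{551}{3} \approx 183.67$)
$\left(749676 + 36 \left(-111\right) 80\right) \left(M{\left(-866,-1795 \right)} + k\right) = \left(749676 + 36 \left(-111\right) 80\right) \left(\frac{1}{-1795} + \frac{551}{3}\right) = \left(749676 - 319680\right) \left(- \frac{1}{1795} + \frac{551}{3}\right) = \left(749676 - 319680\right) \frac{989042}{5385} = 429996 \cdot \frac{989042}{5385} = \frac{141761367944}{1795}$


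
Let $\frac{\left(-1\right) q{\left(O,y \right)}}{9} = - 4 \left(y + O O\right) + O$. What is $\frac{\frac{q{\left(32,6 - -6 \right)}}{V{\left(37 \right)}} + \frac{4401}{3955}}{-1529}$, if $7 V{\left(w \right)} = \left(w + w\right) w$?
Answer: $- \frac{518308209}{8278609955} \approx -0.062608$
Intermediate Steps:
$V{\left(w \right)} = \frac{2 w^{2}}{7}$ ($V{\left(w \right)} = \frac{\left(w + w\right) w}{7} = \frac{2 w w}{7} = \frac{2 w^{2}}{7}$)
$q{\left(O,y \right)} = - 9 O + 36 y + 36 O^{2}$ ($q{\left(O,y \right)} = - 9 \left(- 4 \left(y + O O\right) + O\right) = - 9 \left(- 4 \left(y + O^{2}\right) + O\right) = - 9 \left(\left(- 4 y - 4 O^{2}\right) + O\right) = - 9 \left(O - 4 y - 4 O^{2}\right) = - 9 O + 36 y + 36 O^{2}$)
$\frac{\frac{q{\left(32,6 - -6 \right)}}{V{\left(37 \right)}} + \frac{4401}{3955}}{-1529} = \frac{\frac{\left(-9\right) 32 + 36 \left(6 - -6\right) + 36 \cdot 32^{2}}{\frac{2}{7} \cdot 37^{2}} + \frac{4401}{3955}}{-1529} = \left(\frac{-288 + 36 \left(6 + 6\right) + 36 \cdot 1024}{\frac{2}{7} \cdot 1369} + 4401 \cdot \frac{1}{3955}\right) \left(- \frac{1}{1529}\right) = \left(\frac{-288 + 36 \cdot 12 + 36864}{\frac{2738}{7}} + \frac{4401}{3955}\right) \left(- \frac{1}{1529}\right) = \left(\left(-288 + 432 + 36864\right) \frac{7}{2738} + \frac{4401}{3955}\right) \left(- \frac{1}{1529}\right) = \left(37008 \cdot \frac{7}{2738} + \frac{4401}{3955}\right) \left(- \frac{1}{1529}\right) = \left(\frac{129528}{1369} + \frac{4401}{3955}\right) \left(- \frac{1}{1529}\right) = \frac{518308209}{5414395} \left(- \frac{1}{1529}\right) = - \frac{518308209}{8278609955}$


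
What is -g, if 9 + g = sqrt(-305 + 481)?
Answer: 9 - 4*sqrt(11) ≈ -4.2665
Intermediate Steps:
g = -9 + 4*sqrt(11) (g = -9 + sqrt(-305 + 481) = -9 + sqrt(176) = -9 + 4*sqrt(11) ≈ 4.2665)
-g = -(-9 + 4*sqrt(11)) = 9 - 4*sqrt(11)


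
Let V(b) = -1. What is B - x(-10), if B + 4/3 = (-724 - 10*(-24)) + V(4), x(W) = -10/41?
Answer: -59789/123 ≈ -486.09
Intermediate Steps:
x(W) = -10/41 (x(W) = -10*1/41 = -10/41)
B = -1459/3 (B = -4/3 + ((-724 - 10*(-24)) - 1) = -4/3 + ((-724 + 240) - 1) = -4/3 + (-484 - 1) = -4/3 - 485 = -1459/3 ≈ -486.33)
B - x(-10) = -1459/3 - 1*(-10/41) = -1459/3 + 10/41 = -59789/123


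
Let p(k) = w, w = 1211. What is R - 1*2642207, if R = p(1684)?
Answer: -2640996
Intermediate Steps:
p(k) = 1211
R = 1211
R - 1*2642207 = 1211 - 1*2642207 = 1211 - 2642207 = -2640996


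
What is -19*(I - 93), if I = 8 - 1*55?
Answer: 2660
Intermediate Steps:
I = -47 (I = 8 - 55 = -47)
-19*(I - 93) = -19*(-47 - 93) = -19*(-140) = 2660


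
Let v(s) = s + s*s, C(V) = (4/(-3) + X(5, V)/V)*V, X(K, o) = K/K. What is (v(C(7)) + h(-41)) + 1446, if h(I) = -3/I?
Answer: 556151/369 ≈ 1507.2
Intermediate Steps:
X(K, o) = 1
C(V) = V*(-4/3 + 1/V) (C(V) = (4/(-3) + 1/V)*V = (4*(-1/3) + 1/V)*V = (-4/3 + 1/V)*V = V*(-4/3 + 1/V))
v(s) = s + s**2
(v(C(7)) + h(-41)) + 1446 = ((1 - 4/3*7)*(1 + (1 - 4/3*7)) - 3/(-41)) + 1446 = ((1 - 28/3)*(1 + (1 - 28/3)) - 3*(-1/41)) + 1446 = (-25*(1 - 25/3)/3 + 3/41) + 1446 = (-25/3*(-22/3) + 3/41) + 1446 = (550/9 + 3/41) + 1446 = 22577/369 + 1446 = 556151/369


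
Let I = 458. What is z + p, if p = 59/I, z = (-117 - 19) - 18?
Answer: -70473/458 ≈ -153.87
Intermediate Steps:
z = -154 (z = -136 - 18 = -154)
p = 59/458 ≈ 0.12882
z + p = -154 + 59/458 = -70473/458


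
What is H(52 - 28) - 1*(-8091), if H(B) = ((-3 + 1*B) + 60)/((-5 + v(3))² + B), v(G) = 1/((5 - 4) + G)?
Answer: 6029091/745 ≈ 8092.7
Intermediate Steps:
v(G) = 1/(1 + G)
H(B) = (57 + B)/(361/16 + B) (H(B) = ((-3 + 1*B) + 60)/((-5 + 1/(1 + 3))² + B) = ((-3 + B) + 60)/((-5 + 1/4)² + B) = (57 + B)/((-5 + ¼)² + B) = (57 + B)/((-19/4)² + B) = (57 + B)/(361/16 + B))
H(52 - 28) - 1*(-8091) = 16*(57 + (52 - 28))/(361 + 16*(52 - 28)) - 1*(-8091) = 16*(57 + 24)/(361 + 16*24) + 8091 = 16*81/(361 + 384) + 8091 = 16*81/745 + 8091 = 16*(1/745)*81 + 8091 = 1296/745 + 8091 = 6029091/745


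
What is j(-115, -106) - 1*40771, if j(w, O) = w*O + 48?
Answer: -28533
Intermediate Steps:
j(w, O) = 48 + O*w (j(w, O) = O*w + 48 = 48 + O*w)
j(-115, -106) - 1*40771 = (48 - 106*(-115)) - 1*40771 = (48 + 12190) - 40771 = 12238 - 40771 = -28533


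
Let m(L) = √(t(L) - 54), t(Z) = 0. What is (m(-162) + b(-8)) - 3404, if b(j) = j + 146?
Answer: -3266 + 3*I*√6 ≈ -3266.0 + 7.3485*I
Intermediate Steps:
b(j) = 146 + j
m(L) = 3*I*√6 (m(L) = √(0 - 54) = √(-54) = 3*I*√6)
(m(-162) + b(-8)) - 3404 = (3*I*√6 + (146 - 8)) - 3404 = (3*I*√6 + 138) - 3404 = (138 + 3*I*√6) - 3404 = -3266 + 3*I*√6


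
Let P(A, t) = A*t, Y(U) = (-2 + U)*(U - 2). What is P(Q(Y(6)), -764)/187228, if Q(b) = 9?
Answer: -1719/46807 ≈ -0.036725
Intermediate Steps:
Y(U) = (-2 + U)² (Y(U) = (-2 + U)*(-2 + U) = (-2 + U)²)
P(Q(Y(6)), -764)/187228 = (9*(-764))/187228 = -6876*1/187228 = -1719/46807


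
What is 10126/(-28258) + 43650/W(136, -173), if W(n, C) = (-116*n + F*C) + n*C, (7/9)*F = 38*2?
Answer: -630920393/555919634 ≈ -1.1349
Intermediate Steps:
F = 684/7 (F = 9*(38*2)/7 = (9/7)*76 = 684/7 ≈ 97.714)
W(n, C) = -116*n + 684*C/7 + C*n (W(n, C) = (-116*n + 684*C/7) + n*C = (-116*n + 684*C/7) + C*n = -116*n + 684*C/7 + C*n)
10126/(-28258) + 43650/W(136, -173) = 10126/(-28258) + 43650/(-116*136 + (684/7)*(-173) - 173*136) = 10126*(-1/28258) + 43650/(-15776 - 118332/7 - 23528) = -5063/14129 + 43650/(-393460/7) = -5063/14129 + 43650*(-7/393460) = -5063/14129 - 30555/39346 = -630920393/555919634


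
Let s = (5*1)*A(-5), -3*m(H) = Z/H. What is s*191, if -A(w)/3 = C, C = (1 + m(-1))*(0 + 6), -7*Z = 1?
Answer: -114600/7 ≈ -16371.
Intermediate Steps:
Z = -⅐ (Z = -⅐*1 = -⅐ ≈ -0.14286)
m(H) = 1/(21*H) (m(H) = -(-1)/(21*H) = 1/(21*H))
C = 40/7 (C = (1 + (1/21)/(-1))*(0 + 6) = (1 + (1/21)*(-1))*6 = (1 - 1/21)*6 = (20/21)*6 = 40/7 ≈ 5.7143)
A(w) = -120/7 (A(w) = -3*40/7 = -120/7)
s = -600/7 (s = (5*1)*(-120/7) = 5*(-120/7) = -600/7 ≈ -85.714)
s*191 = -600/7*191 = -114600/7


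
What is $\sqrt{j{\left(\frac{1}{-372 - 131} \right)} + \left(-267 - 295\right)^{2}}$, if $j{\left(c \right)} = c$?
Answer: $\frac{\sqrt{79911374093}}{503} \approx 562.0$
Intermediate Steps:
$\sqrt{j{\left(\frac{1}{-372 - 131} \right)} + \left(-267 - 295\right)^{2}} = \sqrt{\frac{1}{-372 - 131} + \left(-267 - 295\right)^{2}} = \sqrt{\frac{1}{-503} + \left(-562\right)^{2}} = \sqrt{- \frac{1}{503} + 315844} = \sqrt{\frac{158869531}{503}} = \frac{\sqrt{79911374093}}{503}$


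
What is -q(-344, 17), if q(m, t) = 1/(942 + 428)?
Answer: -1/1370 ≈ -0.00072993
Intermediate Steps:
q(m, t) = 1/1370
-q(-344, 17) = -1*1/1370 = -1/1370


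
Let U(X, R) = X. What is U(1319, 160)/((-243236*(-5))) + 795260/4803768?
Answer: 121689434599/730280820780 ≈ 0.16663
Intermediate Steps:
U(1319, 160)/((-243236*(-5))) + 795260/4803768 = 1319/((-243236*(-5))) + 795260/4803768 = 1319/1216180 + 795260*(1/4803768) = 1319*(1/1216180) + 198815/1200942 = 1319/1216180 + 198815/1200942 = 121689434599/730280820780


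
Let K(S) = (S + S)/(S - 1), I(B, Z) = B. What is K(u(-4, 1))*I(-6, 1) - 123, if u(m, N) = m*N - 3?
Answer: -267/2 ≈ -133.50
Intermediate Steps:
u(m, N) = -3 + N*m (u(m, N) = N*m - 3 = -3 + N*m)
K(S) = 2*S/(-1 + S) (K(S) = (2*S)/(-1 + S) = 2*S/(-1 + S))
K(u(-4, 1))*I(-6, 1) - 123 = (2*(-3 + 1*(-4))/(-1 + (-3 + 1*(-4))))*(-6) - 123 = (2*(-3 - 4)/(-1 + (-3 - 4)))*(-6) - 123 = (2*(-7)/(-1 - 7))*(-6) - 123 = (2*(-7)/(-8))*(-6) - 123 = (2*(-7)*(-⅛))*(-6) - 123 = (7/4)*(-6) - 123 = -21/2 - 123 = -267/2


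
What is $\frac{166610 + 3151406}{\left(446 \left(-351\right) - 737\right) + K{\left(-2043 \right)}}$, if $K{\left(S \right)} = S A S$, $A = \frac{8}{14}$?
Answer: $\frac{23226112}{15594415} \approx 1.4894$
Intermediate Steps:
$A = \frac{4}{7}$ ($A = 8 \cdot \frac{1}{14} = \frac{4}{7} \approx 0.57143$)
$K{\left(S \right)} = \frac{4 S^{2}}{7}$ ($K{\left(S \right)} = S \frac{4}{7} S = \frac{4 S}{7} S = \frac{4 S^{2}}{7}$)
$\frac{166610 + 3151406}{\left(446 \left(-351\right) - 737\right) + K{\left(-2043 \right)}} = \frac{166610 + 3151406}{\left(446 \left(-351\right) - 737\right) + \frac{4 \left(-2043\right)^{2}}{7}} = \frac{3318016}{\left(-156546 - 737\right) + \frac{4}{7} \cdot 4173849} = \frac{3318016}{-157283 + \frac{16695396}{7}} = \frac{3318016}{\frac{15594415}{7}} = 3318016 \cdot \frac{7}{15594415} = \frac{23226112}{15594415}$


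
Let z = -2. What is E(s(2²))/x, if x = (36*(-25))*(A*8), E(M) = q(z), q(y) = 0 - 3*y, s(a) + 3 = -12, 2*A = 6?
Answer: -1/3600 ≈ -0.00027778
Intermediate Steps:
A = 3 (A = (½)*6 = 3)
s(a) = -15 (s(a) = -3 - 12 = -15)
q(y) = -3*y
E(M) = 6 (E(M) = -3*(-2) = 6)
x = -21600 (x = (36*(-25))*(3*8) = -900*24 = -21600)
E(s(2²))/x = 6/(-21600) = 6*(-1/21600) = -1/3600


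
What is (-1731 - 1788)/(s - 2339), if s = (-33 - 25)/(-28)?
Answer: 49266/32717 ≈ 1.5058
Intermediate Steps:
s = 29/14 (s = -1/28*(-58) = 29/14 ≈ 2.0714)
(-1731 - 1788)/(s - 2339) = (-1731 - 1788)/(29/14 - 2339) = -3519/(-32717/14) = -3519*(-14/32717) = 49266/32717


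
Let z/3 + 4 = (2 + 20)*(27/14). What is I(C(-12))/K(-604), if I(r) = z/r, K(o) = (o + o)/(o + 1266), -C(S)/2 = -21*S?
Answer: 89039/710304 ≈ 0.12535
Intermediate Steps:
z = 807/7 (z = -12 + 3*((2 + 20)*(27/14)) = -12 + 3*(22*(27*(1/14))) = -12 + 3*(22*(27/14)) = -12 + 3*(297/7) = -12 + 891/7 = 807/7 ≈ 115.29)
C(S) = 42*S (C(S) = -(-42)*S = 42*S)
K(o) = 2*o/(1266 + o) (K(o) = (2*o)/(1266 + o) = 2*o/(1266 + o))
I(r) = 807/(7*r)
I(C(-12))/K(-604) = (807/(7*((42*(-12)))))/((2*(-604)/(1266 - 604))) = ((807/7)/(-504))/((2*(-604)/662)) = ((807/7)*(-1/504))/((2*(-604)*(1/662))) = -269/(1176*(-604/331)) = -269/1176*(-331/604) = 89039/710304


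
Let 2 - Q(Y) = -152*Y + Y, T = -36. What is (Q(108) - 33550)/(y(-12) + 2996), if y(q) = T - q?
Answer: -4310/743 ≈ -5.8008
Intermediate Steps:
Q(Y) = 2 + 151*Y (Q(Y) = 2 - (-152*Y + Y) = 2 - (-151)*Y = 2 + 151*Y)
y(q) = -36 - q
(Q(108) - 33550)/(y(-12) + 2996) = ((2 + 151*108) - 33550)/((-36 - 1*(-12)) + 2996) = ((2 + 16308) - 33550)/((-36 + 12) + 2996) = (16310 - 33550)/(-24 + 2996) = -17240/2972 = -17240*1/2972 = -4310/743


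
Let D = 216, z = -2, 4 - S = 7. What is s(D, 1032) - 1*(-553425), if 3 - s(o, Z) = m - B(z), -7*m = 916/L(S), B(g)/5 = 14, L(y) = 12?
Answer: 11623687/21 ≈ 5.5351e+5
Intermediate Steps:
S = -3 (S = 4 - 1*7 = 4 - 7 = -3)
B(g) = 70 (B(g) = 5*14 = 70)
m = -229/21 (m = -916/(7*12) = -⅐*229/3 = -229/21 ≈ -10.905)
s(o, Z) = 1762/21 (s(o, Z) = 3 - (-229/21 - 1*70) = 3 - (-229/21 - 70) = 3 - 1*(-1699/21) = 3 + 1699/21 = 1762/21)
s(D, 1032) - 1*(-553425) = 1762/21 - 1*(-553425) = 1762/21 + 553425 = 11623687/21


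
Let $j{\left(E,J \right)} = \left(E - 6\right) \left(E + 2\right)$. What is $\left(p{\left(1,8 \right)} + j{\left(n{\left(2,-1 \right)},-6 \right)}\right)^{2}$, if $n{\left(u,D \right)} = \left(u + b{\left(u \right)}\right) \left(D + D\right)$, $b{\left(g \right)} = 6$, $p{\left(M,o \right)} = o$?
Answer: $99856$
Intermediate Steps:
$n{\left(u,D \right)} = 2 D \left(6 + u\right)$ ($n{\left(u,D \right)} = \left(u + 6\right) \left(D + D\right) = \left(6 + u\right) 2 D = 2 D \left(6 + u\right)$)
$j{\left(E,J \right)} = \left(-6 + E\right) \left(2 + E\right)$
$\left(p{\left(1,8 \right)} + j{\left(n{\left(2,-1 \right)},-6 \right)}\right)^{2} = \left(8 - \left(12 - 4 \left(6 + 2\right)^{2} + 4 \cdot 2 \left(-1\right) \left(6 + 2\right)\right)\right)^{2} = \left(8 - \left(12 - 256 + 4 \cdot 2 \left(-1\right) 8\right)\right)^{2} = \left(8 - \left(-52 - 256\right)\right)^{2} = \left(8 + \left(-12 + 256 + 64\right)\right)^{2} = \left(8 + 308\right)^{2} = 316^{2} = 99856$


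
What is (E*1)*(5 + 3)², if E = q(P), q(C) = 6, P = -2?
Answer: 384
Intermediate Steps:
E = 6
(E*1)*(5 + 3)² = (6*1)*(5 + 3)² = 6*8² = 6*64 = 384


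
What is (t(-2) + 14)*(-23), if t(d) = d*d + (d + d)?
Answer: -322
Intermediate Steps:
t(d) = d**2 + 2*d
(t(-2) + 14)*(-23) = (-2*(2 - 2) + 14)*(-23) = (-2*0 + 14)*(-23) = (0 + 14)*(-23) = 14*(-23) = -322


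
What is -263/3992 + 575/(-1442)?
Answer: -1337323/2878232 ≈ -0.46463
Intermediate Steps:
-263/3992 + 575/(-1442) = -263*1/3992 + 575*(-1/1442) = -263/3992 - 575/1442 = -1337323/2878232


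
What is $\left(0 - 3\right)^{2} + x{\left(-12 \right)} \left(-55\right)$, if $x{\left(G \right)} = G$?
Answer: $669$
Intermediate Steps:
$\left(0 - 3\right)^{2} + x{\left(-12 \right)} \left(-55\right) = \left(0 - 3\right)^{2} - -660 = \left(0 - 3\right)^{2} + 660 = \left(-3\right)^{2} + 660 = 9 + 660 = 669$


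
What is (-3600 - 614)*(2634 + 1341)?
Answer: -16750650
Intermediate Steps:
(-3600 - 614)*(2634 + 1341) = -4214*3975 = -16750650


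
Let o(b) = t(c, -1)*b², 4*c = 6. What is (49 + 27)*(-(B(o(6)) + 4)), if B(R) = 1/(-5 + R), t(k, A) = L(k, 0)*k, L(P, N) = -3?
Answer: -50692/167 ≈ -303.54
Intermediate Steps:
c = 3/2 (c = (¼)*6 = 3/2 ≈ 1.5000)
t(k, A) = -3*k
o(b) = -9*b²/2 (o(b) = (-3*3/2)*b² = -9*b²/2)
(49 + 27)*(-(B(o(6)) + 4)) = (49 + 27)*(-(1/(-5 - 9/2*6²) + 4)) = 76*(-(1/(-5 - 9/2*36) + 4)) = 76*(-(1/(-5 - 162) + 4)) = 76*(-(1/(-167) + 4)) = 76*(-(-1/167 + 4)) = 76*(-1*667/167) = 76*(-667/167) = -50692/167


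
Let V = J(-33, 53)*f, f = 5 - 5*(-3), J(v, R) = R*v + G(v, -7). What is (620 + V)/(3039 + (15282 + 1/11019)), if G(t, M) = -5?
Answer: -18985737/10093955 ≈ -1.8809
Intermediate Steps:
J(v, R) = -5 + R*v (J(v, R) = R*v - 5 = -5 + R*v)
f = 20 (f = 5 + 15 = 20)
V = -35080 (V = (-5 + 53*(-33))*20 = (-5 - 1749)*20 = -1754*20 = -35080)
(620 + V)/(3039 + (15282 + 1/11019)) = (620 - 35080)/(3039 + (15282 + 1/11019)) = -34460/(3039 + (15282 + 1/11019)) = -34460/(3039 + 168392359/11019) = -34460/201879100/11019 = -34460*11019/201879100 = -18985737/10093955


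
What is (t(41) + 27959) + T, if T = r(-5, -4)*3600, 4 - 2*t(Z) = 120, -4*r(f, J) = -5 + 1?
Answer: 31501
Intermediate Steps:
r(f, J) = 1 (r(f, J) = -(-5 + 1)/4 = -¼*(-4) = 1)
t(Z) = -58 (t(Z) = 2 - ½*120 = 2 - 60 = -58)
T = 3600 (T = 1*3600 = 3600)
(t(41) + 27959) + T = (-58 + 27959) + 3600 = 27901 + 3600 = 31501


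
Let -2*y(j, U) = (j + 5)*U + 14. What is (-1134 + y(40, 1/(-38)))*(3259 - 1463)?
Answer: -38915279/19 ≈ -2.0482e+6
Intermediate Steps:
y(j, U) = -7 - U*(5 + j)/2 (y(j, U) = -((j + 5)*U + 14)/2 = -((5 + j)*U + 14)/2 = -(U*(5 + j) + 14)/2 = -(14 + U*(5 + j))/2 = -7 - U*(5 + j)/2)
(-1134 + y(40, 1/(-38)))*(3259 - 1463) = (-1134 + (-7 - 5/2/(-38) - 1/2*40/(-38)))*(3259 - 1463) = (-1134 + (-7 - 5/2*(-1/38) - 1/2*(-1/38)*40))*1796 = (-1134 + (-7 + 5/76 + 10/19))*1796 = (-1134 - 487/76)*1796 = -86671/76*1796 = -38915279/19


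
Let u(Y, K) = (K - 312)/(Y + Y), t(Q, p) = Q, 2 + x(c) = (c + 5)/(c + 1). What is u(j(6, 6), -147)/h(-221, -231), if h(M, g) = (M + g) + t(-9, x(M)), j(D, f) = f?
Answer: 153/1844 ≈ 0.082972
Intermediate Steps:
x(c) = -2 + (5 + c)/(1 + c) (x(c) = -2 + (c + 5)/(c + 1) = -2 + (5 + c)/(1 + c))
u(Y, K) = (-312 + K)/(2*Y) (u(Y, K) = (-312 + K)/((2*Y)) = (-312 + K)*(1/(2*Y)) = (-312 + K)/(2*Y))
h(M, g) = -9 + M + g (h(M, g) = (M + g) - 9 = -9 + M + g)
u(j(6, 6), -147)/h(-221, -231) = ((1/2)*(-312 - 147)/6)/(-9 - 221 - 231) = ((1/2)*(1/6)*(-459))/(-461) = -153/4*(-1/461) = 153/1844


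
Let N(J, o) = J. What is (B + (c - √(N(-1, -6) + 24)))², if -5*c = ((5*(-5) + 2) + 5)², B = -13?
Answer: 151896/25 + 778*√23/5 ≈ 6822.1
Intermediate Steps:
c = -324/5 (c = -((5*(-5) + 2) + 5)²/5 = -((-25 + 2) + 5)²/5 = -(-23 + 5)²/5 = -⅕*(-18)² = -⅕*324 = -324/5 ≈ -64.800)
(B + (c - √(N(-1, -6) + 24)))² = (-13 + (-324/5 - √(-1 + 24)))² = (-13 + (-324/5 - √23))² = (-389/5 - √23)²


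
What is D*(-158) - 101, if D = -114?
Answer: 17911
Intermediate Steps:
D*(-158) - 101 = -114*(-158) - 101 = 18012 - 101 = 17911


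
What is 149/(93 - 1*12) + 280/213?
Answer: 18139/5751 ≈ 3.1541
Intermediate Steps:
149/(93 - 1*12) + 280/213 = 149/(93 - 12) + 280*(1/213) = 149/81 + 280/213 = 18139/5751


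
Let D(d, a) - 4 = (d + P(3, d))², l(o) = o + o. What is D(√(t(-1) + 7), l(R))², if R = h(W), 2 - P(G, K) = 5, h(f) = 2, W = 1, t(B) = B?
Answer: 577 - 228*√6 ≈ 18.516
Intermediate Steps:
P(G, K) = -3 (P(G, K) = 2 - 1*5 = 2 - 5 = -3)
R = 2
l(o) = 2*o
D(d, a) = 4 + (-3 + d)² (D(d, a) = 4 + (d - 3)² = 4 + (-3 + d)²)
D(√(t(-1) + 7), l(R))² = (4 + (-3 + √(-1 + 7))²)² = (4 + (-3 + √6)²)²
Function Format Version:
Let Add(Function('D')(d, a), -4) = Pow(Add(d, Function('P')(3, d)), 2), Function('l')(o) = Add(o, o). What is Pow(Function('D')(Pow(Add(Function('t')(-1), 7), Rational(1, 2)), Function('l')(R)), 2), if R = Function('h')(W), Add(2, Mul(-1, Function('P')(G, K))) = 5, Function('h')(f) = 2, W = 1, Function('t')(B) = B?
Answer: Add(577, Mul(-228, Pow(6, Rational(1, 2)))) ≈ 18.516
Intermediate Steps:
Function('P')(G, K) = -3 (Function('P')(G, K) = Add(2, Mul(-1, 5)) = Add(2, -5) = -3)
R = 2
Function('l')(o) = Mul(2, o)
Function('D')(d, a) = Add(4, Pow(Add(-3, d), 2)) (Function('D')(d, a) = Add(4, Pow(Add(d, -3), 2)) = Add(4, Pow(Add(-3, d), 2)))
Pow(Function('D')(Pow(Add(Function('t')(-1), 7), Rational(1, 2)), Function('l')(R)), 2) = Pow(Add(4, Pow(Add(-3, Pow(Add(-1, 7), Rational(1, 2))), 2)), 2) = Pow(Add(4, Pow(Add(-3, Pow(6, Rational(1, 2))), 2)), 2)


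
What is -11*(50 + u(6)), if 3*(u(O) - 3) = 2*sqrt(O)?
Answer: -583 - 22*sqrt(6)/3 ≈ -600.96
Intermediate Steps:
u(O) = 3 + 2*sqrt(O)/3 (u(O) = 3 + (2*sqrt(O))/3 = 3 + 2*sqrt(O)/3)
-11*(50 + u(6)) = -11*(50 + (3 + 2*sqrt(6)/3)) = -11*(53 + 2*sqrt(6)/3) = -583 - 22*sqrt(6)/3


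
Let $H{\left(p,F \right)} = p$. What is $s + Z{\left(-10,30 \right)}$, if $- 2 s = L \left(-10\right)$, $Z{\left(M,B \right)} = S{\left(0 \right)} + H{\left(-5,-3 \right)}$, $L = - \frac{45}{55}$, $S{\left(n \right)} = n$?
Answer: $- \frac{100}{11} \approx -9.0909$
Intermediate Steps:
$L = - \frac{9}{11}$ ($L = \left(-45\right) \frac{1}{55} = - \frac{9}{11} \approx -0.81818$)
$Z{\left(M,B \right)} = -5$ ($Z{\left(M,B \right)} = 0 - 5 = -5$)
$s = - \frac{45}{11}$ ($s = - \frac{\left(- \frac{9}{11}\right) \left(-10\right)}{2} = \left(- \frac{1}{2}\right) \frac{90}{11} = - \frac{45}{11} \approx -4.0909$)
$s + Z{\left(-10,30 \right)} = - \frac{45}{11} - 5 = - \frac{100}{11}$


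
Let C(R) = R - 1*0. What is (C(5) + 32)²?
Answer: 1369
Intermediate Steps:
C(R) = R (C(R) = R + 0 = R)
(C(5) + 32)² = (5 + 32)² = 37² = 1369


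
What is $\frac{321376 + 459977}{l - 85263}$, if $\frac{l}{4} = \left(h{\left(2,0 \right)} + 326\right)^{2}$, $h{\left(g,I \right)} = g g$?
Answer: $\frac{260451}{116779} \approx 2.2303$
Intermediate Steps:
$h{\left(g,I \right)} = g^{2}$
$l = 435600$ ($l = 4 \left(2^{2} + 326\right)^{2} = 4 \left(4 + 326\right)^{2} = 4 \cdot 330^{2} = 4 \cdot 108900 = 435600$)
$\frac{321376 + 459977}{l - 85263} = \frac{321376 + 459977}{435600 - 85263} = \frac{781353}{350337} = 781353 \cdot \frac{1}{350337} = \frac{260451}{116779}$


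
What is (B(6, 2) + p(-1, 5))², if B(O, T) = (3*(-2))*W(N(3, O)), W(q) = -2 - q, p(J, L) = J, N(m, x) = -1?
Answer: 25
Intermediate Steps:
B(O, T) = 6 (B(O, T) = (3*(-2))*(-2 - 1*(-1)) = -6*(-2 + 1) = -6*(-1) = 6)
(B(6, 2) + p(-1, 5))² = (6 - 1)² = 5² = 25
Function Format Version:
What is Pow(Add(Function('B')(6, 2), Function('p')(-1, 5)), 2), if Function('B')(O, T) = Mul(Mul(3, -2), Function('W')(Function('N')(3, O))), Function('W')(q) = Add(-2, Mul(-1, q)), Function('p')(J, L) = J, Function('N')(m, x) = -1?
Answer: 25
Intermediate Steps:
Function('B')(O, T) = 6 (Function('B')(O, T) = Mul(Mul(3, -2), Add(-2, Mul(-1, -1))) = Mul(-6, Add(-2, 1)) = Mul(-6, -1) = 6)
Pow(Add(Function('B')(6, 2), Function('p')(-1, 5)), 2) = Pow(Add(6, -1), 2) = Pow(5, 2) = 25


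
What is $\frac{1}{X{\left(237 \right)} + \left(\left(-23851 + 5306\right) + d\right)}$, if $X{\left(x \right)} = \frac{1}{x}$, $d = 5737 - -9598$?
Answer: $- \frac{237}{760769} \approx -0.00031153$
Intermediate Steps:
$d = 15335$ ($d = 5737 + 9598 = 15335$)
$\frac{1}{X{\left(237 \right)} + \left(\left(-23851 + 5306\right) + d\right)} = \frac{1}{\frac{1}{237} + \left(\left(-23851 + 5306\right) + 15335\right)} = \frac{1}{\frac{1}{237} + \left(-18545 + 15335\right)} = \frac{1}{\frac{1}{237} - 3210} = \frac{1}{- \frac{760769}{237}} = - \frac{237}{760769}$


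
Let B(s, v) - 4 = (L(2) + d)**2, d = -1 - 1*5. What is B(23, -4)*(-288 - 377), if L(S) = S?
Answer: -13300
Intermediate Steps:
d = -6 (d = -1 - 5 = -6)
B(s, v) = 20 (B(s, v) = 4 + (2 - 6)**2 = 4 + (-4)**2 = 4 + 16 = 20)
B(23, -4)*(-288 - 377) = 20*(-288 - 377) = 20*(-665) = -13300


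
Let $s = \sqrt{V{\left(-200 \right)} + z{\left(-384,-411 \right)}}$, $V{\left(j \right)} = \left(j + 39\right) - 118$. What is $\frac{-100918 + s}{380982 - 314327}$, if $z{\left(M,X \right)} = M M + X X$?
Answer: $- \frac{100918}{66655} + \frac{3 \sqrt{35122}}{66655} \approx -1.5056$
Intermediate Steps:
$z{\left(M,X \right)} = M^{2} + X^{2}$
$V{\left(j \right)} = -79 + j$ ($V{\left(j \right)} = \left(39 + j\right) - 118 = -79 + j$)
$s = 3 \sqrt{35122}$ ($s = \sqrt{\left(-79 - 200\right) + \left(\left(-384\right)^{2} + \left(-411\right)^{2}\right)} = \sqrt{-279 + \left(147456 + 168921\right)} = \sqrt{-279 + 316377} = \sqrt{316098} = 3 \sqrt{35122} \approx 562.23$)
$\frac{-100918 + s}{380982 - 314327} = \frac{-100918 + 3 \sqrt{35122}}{380982 - 314327} = \frac{-100918 + 3 \sqrt{35122}}{66655} = \left(-100918 + 3 \sqrt{35122}\right) \frac{1}{66655} = - \frac{100918}{66655} + \frac{3 \sqrt{35122}}{66655}$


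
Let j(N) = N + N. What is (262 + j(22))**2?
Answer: 93636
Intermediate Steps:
j(N) = 2*N
(262 + j(22))**2 = (262 + 2*22)**2 = (262 + 44)**2 = 306**2 = 93636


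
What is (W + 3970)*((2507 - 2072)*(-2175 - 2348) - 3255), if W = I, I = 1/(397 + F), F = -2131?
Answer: -2261111742340/289 ≈ -7.8239e+9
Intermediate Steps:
I = -1/1734 (I = 1/(397 - 2131) = 1/(-1734) = -1/1734 ≈ -0.00057670)
W = -1/1734 ≈ -0.00057670
(W + 3970)*((2507 - 2072)*(-2175 - 2348) - 3255) = (-1/1734 + 3970)*((2507 - 2072)*(-2175 - 2348) - 3255) = 6883979*(435*(-4523) - 3255)/1734 = 6883979*(-1967505 - 3255)/1734 = (6883979/1734)*(-1970760) = -2261111742340/289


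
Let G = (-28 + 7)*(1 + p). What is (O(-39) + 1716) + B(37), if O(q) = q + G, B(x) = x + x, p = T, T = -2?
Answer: 1772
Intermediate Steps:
p = -2
B(x) = 2*x
G = 21 (G = (-28 + 7)*(1 - 2) = -21*(-1) = 21)
O(q) = 21 + q (O(q) = q + 21 = 21 + q)
(O(-39) + 1716) + B(37) = ((21 - 39) + 1716) + 2*37 = (-18 + 1716) + 74 = 1698 + 74 = 1772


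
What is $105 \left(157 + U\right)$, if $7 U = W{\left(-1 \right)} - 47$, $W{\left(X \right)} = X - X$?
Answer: $15780$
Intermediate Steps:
$W{\left(X \right)} = 0$
$U = - \frac{47}{7}$ ($U = \frac{0 - 47}{7} = \frac{1}{7} \left(-47\right) = - \frac{47}{7} \approx -6.7143$)
$105 \left(157 + U\right) = 105 \left(157 - \frac{47}{7}\right) = 105 \cdot \frac{1052}{7} = 15780$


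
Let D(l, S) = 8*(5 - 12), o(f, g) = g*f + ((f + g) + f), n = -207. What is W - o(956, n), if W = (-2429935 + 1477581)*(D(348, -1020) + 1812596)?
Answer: -1726179522973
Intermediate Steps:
o(f, g) = g + 2*f + f*g (o(f, g) = f*g + (g + 2*f) = g + 2*f + f*g)
D(l, S) = -56 (D(l, S) = 8*(-7) = -56)
W = -1726179719160 (W = (-2429935 + 1477581)*(-56 + 1812596) = -952354*1812540 = -1726179719160)
W - o(956, n) = -1726179719160 - (-207 + 2*956 + 956*(-207)) = -1726179719160 - (-207 + 1912 - 197892) = -1726179719160 - 1*(-196187) = -1726179719160 + 196187 = -1726179522973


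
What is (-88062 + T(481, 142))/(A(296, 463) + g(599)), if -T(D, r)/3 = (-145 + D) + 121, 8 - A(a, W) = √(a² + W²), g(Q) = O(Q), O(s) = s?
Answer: -54285831/66464 - 89433*√301985/66464 ≈ -1556.2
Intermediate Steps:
g(Q) = Q
A(a, W) = 8 - √(W² + a²) (A(a, W) = 8 - √(a² + W²) = 8 - √(W² + a²))
T(D, r) = 72 - 3*D (T(D, r) = -3*((-145 + D) + 121) = -3*(-24 + D) = 72 - 3*D)
(-88062 + T(481, 142))/(A(296, 463) + g(599)) = (-88062 + (72 - 3*481))/((8 - √(463² + 296²)) + 599) = (-88062 + (72 - 1443))/((8 - √(214369 + 87616)) + 599) = (-88062 - 1371)/((8 - √301985) + 599) = -89433/(607 - √301985)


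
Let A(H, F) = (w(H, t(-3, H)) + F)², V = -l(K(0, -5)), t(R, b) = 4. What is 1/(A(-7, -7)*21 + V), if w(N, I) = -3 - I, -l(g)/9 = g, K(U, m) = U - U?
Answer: 1/4116 ≈ 0.00024295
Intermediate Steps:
K(U, m) = 0
l(g) = -9*g
V = 0 (V = -(-9)*0 = -1*0 = 0)
A(H, F) = (-7 + F)² (A(H, F) = ((-3 - 1*4) + F)² = ((-3 - 4) + F)² = (-7 + F)²)
1/(A(-7, -7)*21 + V) = 1/((-7 - 7)²*21 + 0) = 1/((-14)²*21 + 0) = 1/(196*21 + 0) = 1/(4116 + 0) = 1/4116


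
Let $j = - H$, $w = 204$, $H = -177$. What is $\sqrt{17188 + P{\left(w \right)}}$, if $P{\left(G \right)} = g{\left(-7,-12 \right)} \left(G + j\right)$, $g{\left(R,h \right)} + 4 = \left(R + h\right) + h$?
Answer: $\sqrt{3853} \approx 62.073$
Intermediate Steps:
$g{\left(R,h \right)} = -4 + R + 2 h$ ($g{\left(R,h \right)} = -4 + \left(\left(R + h\right) + h\right) = -4 + \left(R + 2 h\right) = -4 + R + 2 h$)
$j = 177$ ($j = \left(-1\right) \left(-177\right) = 177$)
$P{\left(G \right)} = -6195 - 35 G$ ($P{\left(G \right)} = \left(-4 - 7 + 2 \left(-12\right)\right) \left(G + 177\right) = \left(-4 - 7 - 24\right) \left(177 + G\right) = - 35 \left(177 + G\right) = -6195 - 35 G$)
$\sqrt{17188 + P{\left(w \right)}} = \sqrt{17188 - 13335} = \sqrt{3853}$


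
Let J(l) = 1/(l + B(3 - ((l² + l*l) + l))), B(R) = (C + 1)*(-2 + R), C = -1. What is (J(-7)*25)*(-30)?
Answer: 750/7 ≈ 107.14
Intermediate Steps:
B(R) = 0 (B(R) = (-1 + 1)*(-2 + R) = 0*(-2 + R) = 0)
J(l) = 1/l (J(l) = 1/(l + 0) = 1/l)
(J(-7)*25)*(-30) = (25/(-7))*(-30) = -⅐*25*(-30) = -25/7*(-30) = 750/7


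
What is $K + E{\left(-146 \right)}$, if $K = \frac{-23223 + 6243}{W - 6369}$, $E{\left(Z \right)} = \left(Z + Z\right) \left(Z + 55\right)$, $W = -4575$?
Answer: $\frac{24235079}{912} \approx 26574.0$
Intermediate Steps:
$E{\left(Z \right)} = 2 Z \left(55 + Z\right)$
$K = \frac{1415}{912}$ ($K = \frac{-23223 + 6243}{-4575 - 6369} = - \frac{16980}{-10944} = \left(-16980\right) \left(- \frac{1}{10944}\right) = \frac{1415}{912} \approx 1.5515$)
$K + E{\left(-146 \right)} = \frac{1415}{912} + 2 \left(-146\right) \left(55 - 146\right) = \frac{1415}{912} + 2 \left(-146\right) \left(-91\right) = \frac{1415}{912} + 26572 = \frac{24235079}{912}$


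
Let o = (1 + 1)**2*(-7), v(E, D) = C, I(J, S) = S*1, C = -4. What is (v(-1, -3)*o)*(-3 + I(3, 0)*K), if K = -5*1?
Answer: -336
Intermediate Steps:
K = -5
I(J, S) = S
v(E, D) = -4
o = -28 (o = 2**2*(-7) = 4*(-7) = -28)
(v(-1, -3)*o)*(-3 + I(3, 0)*K) = (-4*(-28))*(-3 + 0*(-5)) = 112*(-3 + 0) = 112*(-3) = -336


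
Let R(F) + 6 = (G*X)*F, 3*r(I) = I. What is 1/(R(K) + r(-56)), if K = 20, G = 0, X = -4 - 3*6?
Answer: -3/74 ≈ -0.040541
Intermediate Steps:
X = -22 (X = -4 - 18 = -22)
r(I) = I/3
R(F) = -6 (R(F) = -6 + (0*(-22))*F = -6 + 0*F = -6 + 0 = -6)
1/(R(K) + r(-56)) = 1/(-6 + (1/3)*(-56)) = 1/(-6 - 56/3) = 1/(-74/3) = -3/74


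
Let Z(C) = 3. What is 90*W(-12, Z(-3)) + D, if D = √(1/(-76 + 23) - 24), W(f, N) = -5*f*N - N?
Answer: 15930 + I*√67469/53 ≈ 15930.0 + 4.9009*I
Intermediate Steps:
W(f, N) = -N - 5*N*f (W(f, N) = -5*N*f - N = -N - 5*N*f)
D = I*√67469/53 (D = √(1/(-53) - 24) = √(-1/53 - 24) = √(-1273/53) = I*√67469/53 ≈ 4.9009*I)
90*W(-12, Z(-3)) + D = 90*(-1*3*(1 + 5*(-12))) + I*√67469/53 = 90*(-1*3*(1 - 60)) + I*√67469/53 = 90*(-1*3*(-59)) + I*√67469/53 = 90*177 + I*√67469/53 = 15930 + I*√67469/53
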